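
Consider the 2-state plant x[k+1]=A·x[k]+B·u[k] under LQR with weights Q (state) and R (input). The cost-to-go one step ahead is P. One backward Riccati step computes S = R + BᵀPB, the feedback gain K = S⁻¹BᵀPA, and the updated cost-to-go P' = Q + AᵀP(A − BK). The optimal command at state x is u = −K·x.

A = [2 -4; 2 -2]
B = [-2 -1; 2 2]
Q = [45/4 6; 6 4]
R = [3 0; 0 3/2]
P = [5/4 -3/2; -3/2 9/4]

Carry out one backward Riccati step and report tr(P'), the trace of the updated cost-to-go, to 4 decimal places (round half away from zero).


BᵀP = [-5.5000 7.5000; -4.2500 6.0000]
S = R + BᵀPB = [3 0; 0 3/2] + [26.0000 20.5000; 20.5000 16.2500] = [29.0000 20.5000; 20.5000 17.7500]
BᵀPA = [4.0000 7.0000; 3.5000 5.0000]
K = S⁻¹·BᵀPA = [-0.0079 0.2302; 0.2063 0.0159]
A−BK = [2.1905 -3.5238; 1.6032 -2.4921]
AᵀP(A−BK) = [1.3095 -1.9762; -1.9762 3.3095]
P' = Q + AᵀP(A−BK) = [12.5595 4.0238; 4.0238 7.3095]
tr(P') = 19.8690

19.8690


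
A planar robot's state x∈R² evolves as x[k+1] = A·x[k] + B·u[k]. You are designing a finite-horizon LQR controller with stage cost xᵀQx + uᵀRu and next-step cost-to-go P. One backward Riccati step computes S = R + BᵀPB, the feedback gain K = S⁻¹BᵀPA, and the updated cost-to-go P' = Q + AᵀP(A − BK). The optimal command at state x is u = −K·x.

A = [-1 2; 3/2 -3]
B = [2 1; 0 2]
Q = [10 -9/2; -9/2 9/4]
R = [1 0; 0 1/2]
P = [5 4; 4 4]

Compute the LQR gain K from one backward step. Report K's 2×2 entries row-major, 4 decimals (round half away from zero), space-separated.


BᵀP = [10.0000 8.0000; 13.0000 12.0000]
S = R + BᵀPB = [1 0; 0 1/2] + [20.0000 26.0000; 26.0000 37.0000] = [21.0000 26.0000; 26.0000 37.5000]
BᵀPA = [2.0000 -4.0000; 5.0000 -10.0000]
K = S⁻¹·BᵀPA = [-0.4933 0.9865; 0.4753 -0.9507]
A−BK = [-0.4888 0.9776; 0.5493 -1.0987]
AᵀP(A−BK) = [0.6099 -1.2197; -1.2197 2.4395]
P' = Q + AᵀP(A−BK) = [10.6099 -5.7197; -5.7197 4.6895]
tr(P') = 15.2993

-0.4933 0.9865 0.4753 -0.9507


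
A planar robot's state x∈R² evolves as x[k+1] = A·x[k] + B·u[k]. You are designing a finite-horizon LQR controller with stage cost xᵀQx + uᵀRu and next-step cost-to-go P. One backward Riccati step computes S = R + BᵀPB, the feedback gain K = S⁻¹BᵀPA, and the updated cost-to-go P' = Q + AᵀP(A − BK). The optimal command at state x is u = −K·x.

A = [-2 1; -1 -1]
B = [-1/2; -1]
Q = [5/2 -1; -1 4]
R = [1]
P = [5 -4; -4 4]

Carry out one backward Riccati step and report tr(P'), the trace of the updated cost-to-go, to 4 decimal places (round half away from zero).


BᵀP = [1.5000 -2.0000]
S = R + BᵀPB = [1] + [1.2500] = [2.2500]
BᵀPA = [-1.0000 3.5000]
K = S⁻¹·BᵀPA = [-0.4444 1.5556]
A−BK = [-2.2222 1.7778; -1.4444 0.5556]
AᵀP(A−BK) = [7.5556 -8.4444; -8.4444 11.5556]
P' = Q + AᵀP(A−BK) = [10.0556 -9.4444; -9.4444 15.5556]
tr(P') = 25.6111

25.6111


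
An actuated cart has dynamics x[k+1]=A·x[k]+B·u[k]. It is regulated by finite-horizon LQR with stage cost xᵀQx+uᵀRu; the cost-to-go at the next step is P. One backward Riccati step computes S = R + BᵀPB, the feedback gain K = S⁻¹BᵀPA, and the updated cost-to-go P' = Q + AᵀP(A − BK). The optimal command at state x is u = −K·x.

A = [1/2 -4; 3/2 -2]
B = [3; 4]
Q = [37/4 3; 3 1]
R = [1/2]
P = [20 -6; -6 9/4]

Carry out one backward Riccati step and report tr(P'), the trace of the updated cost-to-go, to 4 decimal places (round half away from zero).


BᵀP = [36.0000 -9.0000]
S = R + BᵀPB = [1/2] + [72.0000] = [72.5000]
BᵀPA = [4.5000 -126.0000]
K = S⁻¹·BᵀPA = [0.0621 -1.7379]
A−BK = [0.3138 1.2138; 1.2517 4.9517]
AᵀP(A−BK) = [0.7832 3.0707; 3.0707 14.0207]
P' = Q + AᵀP(A−BK) = [10.0332 6.0707; 6.0707 15.0207]
tr(P') = 25.0539

25.0539


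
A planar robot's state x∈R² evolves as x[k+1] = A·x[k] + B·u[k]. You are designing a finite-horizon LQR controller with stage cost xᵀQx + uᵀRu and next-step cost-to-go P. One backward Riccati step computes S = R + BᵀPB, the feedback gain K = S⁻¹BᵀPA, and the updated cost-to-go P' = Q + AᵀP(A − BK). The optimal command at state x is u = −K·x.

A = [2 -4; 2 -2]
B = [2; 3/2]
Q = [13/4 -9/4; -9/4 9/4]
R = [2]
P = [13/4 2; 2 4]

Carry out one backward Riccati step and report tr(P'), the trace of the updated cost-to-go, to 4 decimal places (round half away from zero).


14.8056

BᵀP = [9.5000 10.0000]
S = R + BᵀPB = [2] + [34.0000] = [36.0000]
BᵀPA = [39.0000 -58.0000]
K = S⁻¹·BᵀPA = [1.0833 -1.6111]
A−BK = [-0.1667 -0.7778; 0.3750 0.4167]
AᵀP(A−BK) = [2.7500 -3.1667; -3.1667 6.5556]
P' = Q + AᵀP(A−BK) = [6.0000 -5.4167; -5.4167 8.8056]
tr(P') = 14.8056


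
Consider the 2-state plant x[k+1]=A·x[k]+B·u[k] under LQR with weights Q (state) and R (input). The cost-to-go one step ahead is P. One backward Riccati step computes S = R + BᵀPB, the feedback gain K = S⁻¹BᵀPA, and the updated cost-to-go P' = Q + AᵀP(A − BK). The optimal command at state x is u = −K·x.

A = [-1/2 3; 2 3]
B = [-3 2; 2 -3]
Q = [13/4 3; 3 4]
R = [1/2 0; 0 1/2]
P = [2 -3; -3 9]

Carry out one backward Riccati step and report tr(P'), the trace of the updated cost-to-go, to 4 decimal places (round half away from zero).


BᵀP = [-12.0000 27.0000; 13.0000 -33.0000]
S = R + BᵀPB = [1/2 0; 0 1/2] + [90.0000 -105.0000; -105.0000 125.0000] = [90.5000 -105.0000; -105.0000 125.5000]
BᵀPA = [60.0000 45.0000; -72.5000 -60.0000]
K = S⁻¹·BᵀPA = [-0.2479 -1.9609; -0.7851 -2.1187]
A−BK = [0.3264 1.3546; 0.1405 0.5657]
AᵀP(A−BK) = [0.4545 1.5496; 1.5496 6.1195]
P' = Q + AᵀP(A−BK) = [3.7045 4.5496; 4.5496 10.1195]
tr(P') = 13.8240

13.8240


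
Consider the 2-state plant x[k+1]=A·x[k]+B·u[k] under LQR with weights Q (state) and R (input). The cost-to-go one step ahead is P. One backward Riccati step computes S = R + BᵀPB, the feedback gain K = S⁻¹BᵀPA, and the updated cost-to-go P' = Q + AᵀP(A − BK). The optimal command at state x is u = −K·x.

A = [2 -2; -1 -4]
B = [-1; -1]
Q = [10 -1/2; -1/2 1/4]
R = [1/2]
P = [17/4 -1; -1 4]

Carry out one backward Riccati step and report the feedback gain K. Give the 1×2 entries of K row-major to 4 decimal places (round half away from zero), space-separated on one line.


-0.5185 2.7407

BᵀP = [-3.2500 -3.0000]
S = R + BᵀPB = [1/2] + [6.2500] = [6.7500]
BᵀPA = [-3.5000 18.5000]
K = S⁻¹·BᵀPA = [-0.5185 2.7407]
A−BK = [1.4815 0.7407; -1.5185 -1.2593]
AᵀP(A−BK) = [23.1852 14.5926; 14.5926 14.2963]
P' = Q + AᵀP(A−BK) = [33.1852 14.0926; 14.0926 14.5463]
tr(P') = 47.7315


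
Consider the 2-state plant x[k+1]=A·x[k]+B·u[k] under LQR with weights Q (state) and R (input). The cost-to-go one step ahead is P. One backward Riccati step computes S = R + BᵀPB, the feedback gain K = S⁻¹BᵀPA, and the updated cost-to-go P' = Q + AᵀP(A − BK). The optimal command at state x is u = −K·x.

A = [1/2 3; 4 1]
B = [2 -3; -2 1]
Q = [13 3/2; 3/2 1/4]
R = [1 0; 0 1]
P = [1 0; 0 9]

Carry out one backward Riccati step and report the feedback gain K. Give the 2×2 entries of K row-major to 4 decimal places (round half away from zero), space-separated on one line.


-2.5665 -1.1232 -1.4261 -1.4187

BᵀP = [2.0000 -18.0000; -3.0000 9.0000]
S = R + BᵀPB = [1 0; 0 1] + [40.0000 -24.0000; -24.0000 18.0000] = [41.0000 -24.0000; -24.0000 19.0000]
BᵀPA = [-71.0000 -12.0000; 34.5000 0.0000]
K = S⁻¹·BᵀPA = [-2.5665 -1.1232; -1.4261 -1.4187]
A−BK = [1.3547 0.9901; 0.2931 0.1724]
AᵀP(A−BK) = [11.2291 6.7020; 6.7020 4.5222]
P' = Q + AᵀP(A−BK) = [24.2291 8.2020; 8.2020 4.7722]
tr(P') = 29.0012


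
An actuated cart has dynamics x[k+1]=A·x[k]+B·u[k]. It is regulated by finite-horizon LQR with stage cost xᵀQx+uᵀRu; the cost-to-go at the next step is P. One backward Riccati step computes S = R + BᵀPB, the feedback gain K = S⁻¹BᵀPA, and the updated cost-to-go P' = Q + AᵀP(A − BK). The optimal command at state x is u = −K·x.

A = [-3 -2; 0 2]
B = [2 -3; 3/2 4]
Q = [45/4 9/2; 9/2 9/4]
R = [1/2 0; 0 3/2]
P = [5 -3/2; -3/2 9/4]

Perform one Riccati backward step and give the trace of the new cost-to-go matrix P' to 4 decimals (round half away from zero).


BᵀP = [7.7500 0.3750; -21.0000 13.5000]
S = R + BᵀPB = [1/2 0; 0 3/2] + [16.0625 -21.7500; -21.7500 117.0000] = [16.5625 -21.7500; -21.7500 118.5000]
BᵀPA = [-23.2500 -14.7500; 63.0000 69.0000]
K = S⁻¹·BᵀPA = [-0.9297 -0.1659; 0.3610 0.5518]
A−BK = [-0.0576 -0.0127; -0.0495 0.0415]
AᵀP(A−BK) = [0.6412 0.3776; 0.3776 0.4768]
P' = Q + AᵀP(A−BK) = [11.8912 4.8776; 4.8776 2.7268]
tr(P') = 14.6180

14.6180


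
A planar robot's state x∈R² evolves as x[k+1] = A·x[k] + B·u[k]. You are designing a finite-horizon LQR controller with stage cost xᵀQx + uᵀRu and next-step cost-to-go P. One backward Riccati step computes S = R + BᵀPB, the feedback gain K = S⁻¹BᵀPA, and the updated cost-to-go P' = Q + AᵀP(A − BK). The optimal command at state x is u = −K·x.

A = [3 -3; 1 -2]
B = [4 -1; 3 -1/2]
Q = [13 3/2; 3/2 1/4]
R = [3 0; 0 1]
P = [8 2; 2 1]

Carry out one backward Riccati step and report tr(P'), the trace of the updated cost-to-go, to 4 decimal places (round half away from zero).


16.2354

BᵀP = [38.0000 11.0000; -9.0000 -2.5000]
S = R + BᵀPB = [3 0; 0 1] + [185.0000 -43.5000; -43.5000 10.2500] = [188.0000 -43.5000; -43.5000 11.2500]
BᵀPA = [125.0000 -136.0000; -29.5000 32.0000]
K = S⁻¹·BᵀPA = [0.5522 -0.6195; -0.4871 0.4489]
A−BK = [0.3042 -0.0730; -0.9001 0.0831]
AᵀP(A−BK) = [1.6072 -1.3154; -1.3154 1.3782]
P' = Q + AᵀP(A−BK) = [14.6072 0.1846; 0.1846 1.6282]
tr(P') = 16.2354


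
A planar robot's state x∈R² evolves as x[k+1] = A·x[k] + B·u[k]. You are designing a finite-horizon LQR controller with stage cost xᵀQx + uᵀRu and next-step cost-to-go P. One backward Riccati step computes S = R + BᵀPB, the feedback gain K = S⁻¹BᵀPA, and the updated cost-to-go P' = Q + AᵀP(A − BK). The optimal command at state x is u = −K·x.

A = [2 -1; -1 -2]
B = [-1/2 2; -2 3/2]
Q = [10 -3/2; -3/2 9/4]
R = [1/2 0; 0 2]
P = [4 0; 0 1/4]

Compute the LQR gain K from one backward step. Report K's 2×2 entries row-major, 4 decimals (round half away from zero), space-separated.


BᵀP = [-2.0000 -0.5000; 8.0000 0.3750]
S = R + BᵀPB = [1/2 0; 0 2] + [2.0000 -4.7500; -4.7500 16.5625] = [2.5000 -4.7500; -4.7500 18.5625]
BᵀPA = [-3.5000 3.0000; 15.6250 -8.7500]
K = S⁻¹·BᵀPA = [0.3879 0.5924; 0.9410 -0.3198]
A−BK = [0.3119 -0.0642; -1.6356 -0.3355]
AᵀP(A−BK) = [2.9043 -0.4299; -0.4299 0.4246]
P' = Q + AᵀP(A−BK) = [12.9043 -1.9299; -1.9299 2.6746]
tr(P') = 15.5790

0.3879 0.5924 0.9410 -0.3198


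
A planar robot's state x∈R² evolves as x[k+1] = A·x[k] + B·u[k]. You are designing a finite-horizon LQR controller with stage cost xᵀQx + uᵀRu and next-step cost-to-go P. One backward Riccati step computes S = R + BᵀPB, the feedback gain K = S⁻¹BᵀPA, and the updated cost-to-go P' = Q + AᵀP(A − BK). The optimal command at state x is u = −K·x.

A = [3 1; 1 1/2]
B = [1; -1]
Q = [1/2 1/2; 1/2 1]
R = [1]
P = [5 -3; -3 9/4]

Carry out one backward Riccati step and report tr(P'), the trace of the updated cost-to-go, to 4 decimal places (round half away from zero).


6.6140

BᵀP = [8.0000 -5.2500]
S = R + BᵀPB = [1] + [13.2500] = [14.2500]
BᵀPA = [18.7500 5.3750]
K = S⁻¹·BᵀPA = [1.3158 0.3772]
A−BK = [1.6842 0.6228; 2.3158 0.8772]
AᵀP(A−BK) = [4.5789 1.5526; 1.5526 0.5351]
P' = Q + AᵀP(A−BK) = [5.0789 2.0526; 2.0526 1.5351]
tr(P') = 6.6140


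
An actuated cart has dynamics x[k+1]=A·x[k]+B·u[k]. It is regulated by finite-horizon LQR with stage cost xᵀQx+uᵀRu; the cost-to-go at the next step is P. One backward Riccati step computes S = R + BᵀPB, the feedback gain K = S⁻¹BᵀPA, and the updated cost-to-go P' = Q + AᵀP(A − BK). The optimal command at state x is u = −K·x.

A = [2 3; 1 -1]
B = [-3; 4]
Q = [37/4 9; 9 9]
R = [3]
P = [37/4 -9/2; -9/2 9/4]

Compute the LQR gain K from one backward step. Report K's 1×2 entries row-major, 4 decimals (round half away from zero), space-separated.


BᵀP = [-45.7500 22.5000]
S = R + BᵀPB = [3] + [227.2500] = [230.2500]
BᵀPA = [-69.0000 -159.7500]
K = S⁻¹·BᵀPA = [-0.2997 -0.6938]
A−BK = [1.1010 0.9186; 2.1987 1.7752]
AᵀP(A−BK) = [0.5725 0.8770; 0.8770 1.6637]
P' = Q + AᵀP(A−BK) = [9.8225 9.8770; 9.8770 10.6637]
tr(P') = 20.4862

-0.2997 -0.6938


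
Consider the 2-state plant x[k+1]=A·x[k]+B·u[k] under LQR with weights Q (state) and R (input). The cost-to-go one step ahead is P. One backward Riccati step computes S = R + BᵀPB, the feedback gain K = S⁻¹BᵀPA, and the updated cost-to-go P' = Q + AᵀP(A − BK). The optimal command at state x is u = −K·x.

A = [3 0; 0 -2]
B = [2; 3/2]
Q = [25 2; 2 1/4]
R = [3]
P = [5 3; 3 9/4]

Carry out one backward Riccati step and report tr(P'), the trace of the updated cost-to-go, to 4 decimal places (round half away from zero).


BᵀP = [14.5000 9.3750]
S = R + BᵀPB = [3] + [43.0625] = [46.0625]
BᵀPA = [43.5000 -18.7500]
K = S⁻¹·BᵀPA = [0.9444 -0.4071]
A−BK = [1.1113 0.8141; -1.4166 -1.3894]
AᵀP(A−BK) = [3.9199 -0.2931; -0.2931 1.3677]
P' = Q + AᵀP(A−BK) = [28.9199 1.7069; 1.7069 1.6177]
tr(P') = 30.5377

30.5377


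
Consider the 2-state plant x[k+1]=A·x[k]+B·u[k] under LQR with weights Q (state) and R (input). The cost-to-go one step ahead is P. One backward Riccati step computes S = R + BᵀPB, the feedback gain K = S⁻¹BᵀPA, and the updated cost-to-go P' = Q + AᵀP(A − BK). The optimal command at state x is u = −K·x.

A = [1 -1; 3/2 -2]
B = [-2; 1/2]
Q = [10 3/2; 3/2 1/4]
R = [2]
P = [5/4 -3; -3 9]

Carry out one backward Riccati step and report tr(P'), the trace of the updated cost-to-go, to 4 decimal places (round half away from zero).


19.9959

BᵀP = [-4.0000 10.5000]
S = R + BᵀPB = [2] + [13.2500] = [15.2500]
BᵀPA = [11.7500 -17.0000]
K = S⁻¹·BᵀPA = [0.7705 -1.1148]
A−BK = [2.5410 -3.2295; 1.1148 -1.4426]
AᵀP(A−BK) = [3.4467 -4.6516; -4.6516 6.2992]
P' = Q + AᵀP(A−BK) = [13.4467 -3.1516; -3.1516 6.5492]
tr(P') = 19.9959


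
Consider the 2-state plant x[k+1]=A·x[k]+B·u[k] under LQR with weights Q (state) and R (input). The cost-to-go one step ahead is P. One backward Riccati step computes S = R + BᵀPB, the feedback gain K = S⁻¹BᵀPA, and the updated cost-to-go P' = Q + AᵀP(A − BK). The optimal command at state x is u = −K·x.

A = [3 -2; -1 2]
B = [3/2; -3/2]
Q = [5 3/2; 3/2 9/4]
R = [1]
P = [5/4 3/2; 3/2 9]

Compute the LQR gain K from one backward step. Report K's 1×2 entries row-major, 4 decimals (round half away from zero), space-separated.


0.5848 -1.2563

BᵀP = [-0.3750 -11.2500]
S = R + BᵀPB = [1] + [16.3125] = [17.3125]
BᵀPA = [10.1250 -21.7500]
K = S⁻¹·BᵀPA = [0.5848 -1.2563]
A−BK = [2.1227 -0.1155; -0.1227 0.1155]
AᵀP(A−BK) = [5.3285 -0.7798; -0.7798 1.6751]
P' = Q + AᵀP(A−BK) = [10.3285 0.7202; 0.7202 3.9251]
tr(P') = 14.2536


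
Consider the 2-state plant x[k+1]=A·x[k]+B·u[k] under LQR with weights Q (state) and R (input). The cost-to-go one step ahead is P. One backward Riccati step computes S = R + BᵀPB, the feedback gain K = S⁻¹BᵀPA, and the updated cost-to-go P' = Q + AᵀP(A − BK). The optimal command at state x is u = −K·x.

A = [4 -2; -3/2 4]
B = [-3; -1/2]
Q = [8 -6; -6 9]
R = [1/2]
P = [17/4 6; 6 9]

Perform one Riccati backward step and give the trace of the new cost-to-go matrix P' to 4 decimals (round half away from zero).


BᵀP = [-15.7500 -22.5000]
S = R + BᵀPB = [1/2] + [58.5000] = [59.0000]
BᵀPA = [-29.2500 -58.5000]
K = S⁻¹·BᵀPA = [-0.4958 -0.9915]
A−BK = [2.5127 -4.9746; -1.7479 3.5042]
AᵀP(A−BK) = [1.7489 -3.0021; -3.0021 6.9958]
P' = Q + AᵀP(A−BK) = [9.7489 -9.0021; -9.0021 15.9958]
tr(P') = 25.7447

25.7447


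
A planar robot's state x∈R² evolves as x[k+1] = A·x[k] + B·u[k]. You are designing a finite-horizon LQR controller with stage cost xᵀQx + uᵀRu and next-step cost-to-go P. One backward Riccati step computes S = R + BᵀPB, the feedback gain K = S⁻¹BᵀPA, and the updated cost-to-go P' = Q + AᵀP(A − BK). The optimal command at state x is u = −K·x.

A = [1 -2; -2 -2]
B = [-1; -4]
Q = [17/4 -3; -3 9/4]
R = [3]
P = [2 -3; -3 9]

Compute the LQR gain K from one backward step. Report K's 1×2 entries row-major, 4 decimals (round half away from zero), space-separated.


BᵀP = [10.0000 -33.0000]
S = R + BᵀPB = [3] + [122.0000] = [125.0000]
BᵀPA = [76.0000 46.0000]
K = S⁻¹·BᵀPA = [0.6080 0.3680]
A−BK = [1.6080 -1.6320; 0.4320 -0.5280]
AᵀP(A−BK) = [3.7920 -1.9680; -1.9680 3.0720]
P' = Q + AᵀP(A−BK) = [8.0420 -4.9680; -4.9680 5.3220]
tr(P') = 13.3640

0.6080 0.3680


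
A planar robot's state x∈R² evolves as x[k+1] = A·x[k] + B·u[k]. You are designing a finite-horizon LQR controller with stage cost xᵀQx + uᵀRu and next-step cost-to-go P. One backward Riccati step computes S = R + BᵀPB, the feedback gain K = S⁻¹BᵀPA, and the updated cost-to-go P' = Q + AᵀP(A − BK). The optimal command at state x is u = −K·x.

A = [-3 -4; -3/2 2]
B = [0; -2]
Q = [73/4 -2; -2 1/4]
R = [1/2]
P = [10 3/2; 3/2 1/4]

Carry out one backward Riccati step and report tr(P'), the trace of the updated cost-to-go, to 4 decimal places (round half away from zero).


115.5208

BᵀP = [-3.0000 -0.5000]
S = R + BᵀPB = [1/2] + [1.0000] = [1.5000]
BᵀPA = [9.7500 11.0000]
K = S⁻¹·BᵀPA = [6.5000 7.3333]
A−BK = [-3.0000 -4.0000; 11.5000 16.6667]
AᵀP(A−BK) = [40.6875 47.7500; 47.7500 56.3333]
P' = Q + AᵀP(A−BK) = [58.9375 45.7500; 45.7500 56.5833]
tr(P') = 115.5208


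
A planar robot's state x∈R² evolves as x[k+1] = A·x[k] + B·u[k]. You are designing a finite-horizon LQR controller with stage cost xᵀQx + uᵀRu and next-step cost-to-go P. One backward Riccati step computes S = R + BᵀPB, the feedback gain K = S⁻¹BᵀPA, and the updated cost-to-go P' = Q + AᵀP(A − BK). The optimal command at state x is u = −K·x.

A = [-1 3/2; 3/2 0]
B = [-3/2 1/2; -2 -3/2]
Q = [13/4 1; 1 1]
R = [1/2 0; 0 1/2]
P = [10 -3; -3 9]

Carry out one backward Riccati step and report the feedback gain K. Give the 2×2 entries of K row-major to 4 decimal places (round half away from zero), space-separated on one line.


0.2156 -0.6733 -1.2755 0.8957

BᵀP = [-9.0000 -13.5000; 9.5000 -15.0000]
S = R + BᵀPB = [1/2 0; 0 1/2] + [40.5000 15.7500; 15.7500 27.2500] = [41.0000 15.7500; 15.7500 27.7500]
BᵀPA = [-11.2500 -13.5000; -32.0000 14.2500]
K = S⁻¹·BᵀPA = [0.2156 -0.6733; -1.2755 0.8957]
A−BK = [-0.0388 0.0421; 0.0179 -0.0032]
AᵀP(A−BK) = [0.8589 -0.6633; -0.6633 0.6465]
P' = Q + AᵀP(A−BK) = [4.1089 0.3367; 0.3367 1.6465]
tr(P') = 5.7553


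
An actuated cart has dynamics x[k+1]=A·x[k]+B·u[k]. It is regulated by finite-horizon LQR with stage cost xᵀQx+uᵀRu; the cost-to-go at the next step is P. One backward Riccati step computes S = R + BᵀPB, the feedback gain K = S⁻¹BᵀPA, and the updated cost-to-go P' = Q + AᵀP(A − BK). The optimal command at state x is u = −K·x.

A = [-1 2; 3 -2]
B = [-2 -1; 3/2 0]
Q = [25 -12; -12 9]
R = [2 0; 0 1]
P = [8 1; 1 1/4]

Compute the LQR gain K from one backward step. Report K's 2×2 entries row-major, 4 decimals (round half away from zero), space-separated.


0.3017 -0.6142 0.0694 -0.5661

BᵀP = [-14.5000 -1.6250; -8.0000 -1.0000]
S = R + BᵀPB = [2 0; 0 1] + [26.5625 14.5000; 14.5000 8.0000] = [28.5625 14.5000; 14.5000 9.0000]
BᵀPA = [9.6250 -25.7500; 5.0000 -14.0000]
K = S⁻¹·BᵀPA = [0.3017 -0.6142; 0.0694 -0.5661]
A−BK = [-0.3271 0.2056; 2.5474 -1.0788]
AᵀP(A−BK) = [0.9987 -0.7583; -0.7583 1.2603]
P' = Q + AᵀP(A−BK) = [25.9987 -12.7583; -12.7583 10.2603]
tr(P') = 36.2590


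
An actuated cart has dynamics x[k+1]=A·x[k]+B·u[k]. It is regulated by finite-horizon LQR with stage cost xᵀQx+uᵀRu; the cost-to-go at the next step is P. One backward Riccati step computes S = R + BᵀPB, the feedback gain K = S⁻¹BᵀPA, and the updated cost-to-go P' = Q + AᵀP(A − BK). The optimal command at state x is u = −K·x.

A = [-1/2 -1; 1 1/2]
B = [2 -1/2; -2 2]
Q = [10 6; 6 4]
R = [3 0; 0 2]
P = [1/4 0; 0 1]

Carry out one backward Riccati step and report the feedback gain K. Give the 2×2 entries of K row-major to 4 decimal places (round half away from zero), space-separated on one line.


BᵀP = [0.5000 -2.0000; -0.1250 2.0000]
S = R + BᵀPB = [3 0; 0 2] + [5.0000 -4.2500; -4.2500 4.0625] = [8.0000 -4.2500; -4.2500 6.0625]
BᵀPA = [-2.2500 -1.5000; 2.0625 1.1250]
K = S⁻¹·BᵀPA = [-0.1602 -0.1417; 0.2279 0.0862]
A−BK = [-0.0657 -0.6735; 0.2238 0.0441]
AᵀP(A−BK) = [0.2320 0.1283; 0.1283 0.1905]
P' = Q + AᵀP(A−BK) = [10.2320 6.1283; 6.1283 4.1905]
tr(P') = 14.4225

-0.1602 -0.1417 0.2279 0.0862


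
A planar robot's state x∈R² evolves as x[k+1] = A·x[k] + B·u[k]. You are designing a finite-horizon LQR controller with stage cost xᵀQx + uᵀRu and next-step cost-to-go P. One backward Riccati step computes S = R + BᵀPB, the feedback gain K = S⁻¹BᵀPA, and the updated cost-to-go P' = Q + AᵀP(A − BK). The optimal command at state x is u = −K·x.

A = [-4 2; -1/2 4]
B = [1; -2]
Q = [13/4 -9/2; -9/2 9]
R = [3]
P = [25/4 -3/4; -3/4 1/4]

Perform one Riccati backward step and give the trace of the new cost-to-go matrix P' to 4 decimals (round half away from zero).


48.3585

BᵀP = [7.7500 -1.2500]
S = R + BᵀPB = [3] + [10.2500] = [13.2500]
BᵀPA = [-30.3750 10.5000]
K = S⁻¹·BᵀPA = [-2.2925 0.7925]
A−BK = [-1.7075 1.2075; -5.0849 5.5849]
AᵀP(A−BK) = [27.4292 -13.6792; -13.6792 8.6792]
P' = Q + AᵀP(A−BK) = [30.6792 -18.1792; -18.1792 17.6792]
tr(P') = 48.3585


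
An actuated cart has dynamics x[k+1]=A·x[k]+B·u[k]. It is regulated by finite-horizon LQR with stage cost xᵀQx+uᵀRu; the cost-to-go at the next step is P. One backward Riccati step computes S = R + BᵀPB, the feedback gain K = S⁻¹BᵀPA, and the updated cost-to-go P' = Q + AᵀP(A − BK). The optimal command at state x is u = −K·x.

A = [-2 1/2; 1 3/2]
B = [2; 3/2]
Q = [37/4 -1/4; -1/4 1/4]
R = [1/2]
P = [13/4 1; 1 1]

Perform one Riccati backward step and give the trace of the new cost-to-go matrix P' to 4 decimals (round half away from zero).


12.9447

BᵀP = [8.0000 3.5000]
S = R + BᵀPB = [1/2] + [21.2500] = [21.7500]
BᵀPA = [-12.5000 9.2500]
K = S⁻¹·BᵀPA = [-0.5747 0.4253]
A−BK = [-0.8506 -0.3506; 1.8621 0.8621]
AᵀP(A−BK) = [2.8161 1.0661; 1.0661 0.6286]
P' = Q + AᵀP(A−BK) = [12.0661 0.8161; 0.8161 0.8786]
tr(P') = 12.9447


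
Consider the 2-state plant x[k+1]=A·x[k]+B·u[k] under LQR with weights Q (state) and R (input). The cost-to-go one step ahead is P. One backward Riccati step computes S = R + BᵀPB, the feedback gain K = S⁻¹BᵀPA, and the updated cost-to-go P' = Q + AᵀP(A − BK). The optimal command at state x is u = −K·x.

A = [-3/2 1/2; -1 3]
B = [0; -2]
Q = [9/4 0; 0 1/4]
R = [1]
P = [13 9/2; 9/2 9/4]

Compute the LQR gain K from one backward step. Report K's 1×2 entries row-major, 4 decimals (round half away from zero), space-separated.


BᵀP = [-9.0000 -4.5000]
S = R + BᵀPB = [1] + [9.0000] = [10.0000]
BᵀPA = [18.0000 -18.0000]
K = S⁻¹·BᵀPA = [1.8000 -1.8000]
A−BK = [-1.5000 0.5000; 2.6000 -0.6000]
AᵀP(A−BK) = [12.6000 -6.6000; -6.6000 4.6000]
P' = Q + AᵀP(A−BK) = [14.8500 -6.6000; -6.6000 4.8500]
tr(P') = 19.7000

1.8000 -1.8000


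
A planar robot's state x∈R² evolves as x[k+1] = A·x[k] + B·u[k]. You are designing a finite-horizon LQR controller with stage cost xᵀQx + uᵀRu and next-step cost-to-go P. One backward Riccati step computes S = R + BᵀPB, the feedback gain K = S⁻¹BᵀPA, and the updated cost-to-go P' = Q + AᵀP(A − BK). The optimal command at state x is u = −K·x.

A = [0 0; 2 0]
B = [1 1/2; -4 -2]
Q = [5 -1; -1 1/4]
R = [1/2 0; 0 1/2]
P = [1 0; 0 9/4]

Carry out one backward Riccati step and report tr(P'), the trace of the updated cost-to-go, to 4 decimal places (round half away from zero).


BᵀP = [1.0000 -9.0000; 0.5000 -4.5000]
S = R + BᵀPB = [1/2 0; 0 1/2] + [37.0000 18.5000; 18.5000 9.2500] = [37.5000 18.5000; 18.5000 9.7500]
BᵀPA = [-18.0000 0.0000; -9.0000 0.0000]
K = S⁻¹·BᵀPA = [-0.3850 0.0000; -0.1925 0.0000]
A−BK = [0.4813 0.0000; 0.0749 0.0000]
AᵀP(A−BK) = [0.3369 0.0000; 0.0000 0.0000]
P' = Q + AᵀP(A−BK) = [5.3369 -1.0000; -1.0000 0.2500]
tr(P') = 5.5869

5.5869


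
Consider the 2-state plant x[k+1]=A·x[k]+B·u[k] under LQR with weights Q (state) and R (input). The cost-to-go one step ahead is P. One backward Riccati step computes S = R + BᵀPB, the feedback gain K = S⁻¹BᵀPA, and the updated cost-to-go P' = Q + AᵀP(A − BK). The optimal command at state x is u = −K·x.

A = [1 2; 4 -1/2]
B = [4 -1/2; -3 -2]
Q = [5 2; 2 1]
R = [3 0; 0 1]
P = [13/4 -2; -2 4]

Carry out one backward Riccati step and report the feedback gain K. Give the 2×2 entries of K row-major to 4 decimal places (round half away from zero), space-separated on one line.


-0.0616 0.4157 -1.7191 -0.3206

BᵀP = [19.0000 -20.0000; 2.3750 -7.0000]
S = R + BᵀPB = [3 0; 0 1] + [136.0000 30.5000; 30.5000 12.8125] = [139.0000 30.5000; 30.5000 13.8125]
BᵀPA = [-61.0000 48.0000; -25.6250 8.2500]
K = S⁻¹·BᵀPA = [-0.0616 0.4157; -1.7191 -0.3206]
A−BK = [0.3870 0.1771; 0.3769 0.1059]
AᵀP(A−BK) = [3.4382 0.6411; 0.6411 0.6928]
P' = Q + AᵀP(A−BK) = [8.4382 2.6411; 2.6411 1.6928]
tr(P') = 10.1310


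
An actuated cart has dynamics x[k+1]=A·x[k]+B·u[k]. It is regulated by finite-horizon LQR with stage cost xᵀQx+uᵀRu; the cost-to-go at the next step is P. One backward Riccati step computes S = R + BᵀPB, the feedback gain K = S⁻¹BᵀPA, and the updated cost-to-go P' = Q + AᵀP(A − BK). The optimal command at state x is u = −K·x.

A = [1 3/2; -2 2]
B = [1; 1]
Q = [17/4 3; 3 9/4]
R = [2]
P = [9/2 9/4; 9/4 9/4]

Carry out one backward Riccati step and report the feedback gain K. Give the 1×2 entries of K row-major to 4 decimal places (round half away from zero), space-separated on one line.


BᵀP = [6.7500 4.5000]
S = R + BᵀPB = [2] + [11.2500] = [13.2500]
BᵀPA = [-2.2500 19.1250]
K = S⁻¹·BᵀPA = [-0.1698 1.4434]
A−BK = [1.1698 0.0566; -1.8302 0.5566]
AᵀP(A−BK) = [4.1179 -1.2524; -1.2524 5.0200]
P' = Q + AᵀP(A−BK) = [8.3679 1.7476; 1.7476 7.2700]
tr(P') = 15.6380

-0.1698 1.4434


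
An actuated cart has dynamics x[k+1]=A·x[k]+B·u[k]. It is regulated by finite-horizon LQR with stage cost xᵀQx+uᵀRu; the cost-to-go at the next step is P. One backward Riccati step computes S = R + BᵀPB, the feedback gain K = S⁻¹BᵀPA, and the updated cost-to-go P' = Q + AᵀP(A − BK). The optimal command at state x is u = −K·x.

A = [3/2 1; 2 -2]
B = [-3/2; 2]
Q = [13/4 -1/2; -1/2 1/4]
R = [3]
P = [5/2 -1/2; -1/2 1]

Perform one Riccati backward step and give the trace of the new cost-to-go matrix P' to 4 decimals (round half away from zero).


11.7320

BᵀP = [-4.7500 2.7500]
S = R + BᵀPB = [3] + [12.6250] = [15.6250]
BᵀPA = [-1.6250 -10.2500]
K = S⁻¹·BᵀPA = [-0.1040 -0.6560]
A−BK = [1.3440 0.0160; 2.2080 -0.6880]
AᵀP(A−BK) = [6.4560 -0.8160; -0.8160 1.7760]
P' = Q + AᵀP(A−BK) = [9.7060 -1.3160; -1.3160 2.0260]
tr(P') = 11.7320


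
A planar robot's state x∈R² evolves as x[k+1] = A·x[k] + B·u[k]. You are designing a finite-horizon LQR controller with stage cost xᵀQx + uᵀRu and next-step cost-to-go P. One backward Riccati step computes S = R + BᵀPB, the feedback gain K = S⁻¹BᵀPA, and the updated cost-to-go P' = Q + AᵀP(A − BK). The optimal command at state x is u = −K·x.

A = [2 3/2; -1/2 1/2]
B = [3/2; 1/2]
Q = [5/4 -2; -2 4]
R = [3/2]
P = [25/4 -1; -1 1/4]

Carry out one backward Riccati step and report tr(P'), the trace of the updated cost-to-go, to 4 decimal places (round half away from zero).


9.5866

BᵀP = [8.8750 -1.3750]
S = R + BᵀPB = [3/2] + [12.6250] = [14.1250]
BᵀPA = [18.4375 12.6250]
K = S⁻¹·BᵀPA = [1.3053 0.8938]
A−BK = [0.0420 0.1593; -1.1527 0.0531]
AᵀP(A−BK) = [2.9959 1.9580; 1.9580 1.3407]
P' = Q + AᵀP(A−BK) = [4.2459 -0.0420; -0.0420 5.3407]
tr(P') = 9.5866


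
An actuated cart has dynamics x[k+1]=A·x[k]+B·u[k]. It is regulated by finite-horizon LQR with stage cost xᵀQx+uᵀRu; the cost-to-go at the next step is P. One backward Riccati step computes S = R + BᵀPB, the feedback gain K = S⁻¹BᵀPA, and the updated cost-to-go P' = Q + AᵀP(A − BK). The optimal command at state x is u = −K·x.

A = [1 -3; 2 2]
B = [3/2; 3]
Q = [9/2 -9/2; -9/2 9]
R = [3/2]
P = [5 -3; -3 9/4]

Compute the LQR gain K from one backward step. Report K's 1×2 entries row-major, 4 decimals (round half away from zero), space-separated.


BᵀP = [-1.5000 2.2500]
S = R + BᵀPB = [3/2] + [4.5000] = [6.0000]
BᵀPA = [3.0000 9.0000]
K = S⁻¹·BᵀPA = [0.5000 1.5000]
A−BK = [0.2500 -5.2500; 0.5000 -2.5000]
AᵀP(A−BK) = [0.5000 1.5000; 1.5000 76.5000]
P' = Q + AᵀP(A−BK) = [5.0000 -3.0000; -3.0000 85.5000]
tr(P') = 90.5000

0.5000 1.5000


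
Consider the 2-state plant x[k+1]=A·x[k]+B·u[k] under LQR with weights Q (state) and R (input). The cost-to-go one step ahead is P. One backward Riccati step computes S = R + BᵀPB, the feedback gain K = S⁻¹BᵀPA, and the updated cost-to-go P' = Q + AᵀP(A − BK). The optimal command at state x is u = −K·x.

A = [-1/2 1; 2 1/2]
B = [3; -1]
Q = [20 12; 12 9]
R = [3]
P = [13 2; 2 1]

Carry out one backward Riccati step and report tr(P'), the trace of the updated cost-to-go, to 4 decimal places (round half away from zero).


32.5229

BᵀP = [37.0000 5.0000]
S = R + BᵀPB = [3] + [106.0000] = [109.0000]
BᵀPA = [-8.5000 39.5000]
K = S⁻¹·BᵀPA = [-0.0780 0.3624]
A−BK = [-0.2661 -0.0872; 1.9220 0.8624]
AᵀP(A−BK) = [2.5872 1.0803; 1.0803 0.9358]
P' = Q + AᵀP(A−BK) = [22.5872 13.0803; 13.0803 9.9358]
tr(P') = 32.5229


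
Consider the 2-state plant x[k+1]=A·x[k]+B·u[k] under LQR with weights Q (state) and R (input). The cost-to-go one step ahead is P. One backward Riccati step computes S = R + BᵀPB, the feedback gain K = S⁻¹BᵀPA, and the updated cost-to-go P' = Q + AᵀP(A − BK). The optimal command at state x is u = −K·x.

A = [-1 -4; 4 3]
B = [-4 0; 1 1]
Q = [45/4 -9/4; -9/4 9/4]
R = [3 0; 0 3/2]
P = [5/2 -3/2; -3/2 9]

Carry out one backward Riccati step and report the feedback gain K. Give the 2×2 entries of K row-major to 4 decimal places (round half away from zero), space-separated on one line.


0.4211 1.0302 2.9698 1.6711

BᵀP = [-11.5000 15.0000; -1.5000 9.0000]
S = R + BᵀPB = [3 0; 0 3/2] + [61.0000 15.0000; 15.0000 9.0000] = [64.0000 15.0000; 15.0000 10.5000]
BᵀPA = [71.5000 91.0000; 37.5000 33.0000]
K = S⁻¹·BᵀPA = [0.4211 1.0302; 2.9698 1.6711]
A−BK = [0.6846 0.1208; 0.6091 0.2987]
AᵀP(A−BK) = [17.0210 10.1728; 10.1728 8.1040]
P' = Q + AᵀP(A−BK) = [28.2710 7.9228; 7.9228 10.3540]
tr(P') = 38.6250


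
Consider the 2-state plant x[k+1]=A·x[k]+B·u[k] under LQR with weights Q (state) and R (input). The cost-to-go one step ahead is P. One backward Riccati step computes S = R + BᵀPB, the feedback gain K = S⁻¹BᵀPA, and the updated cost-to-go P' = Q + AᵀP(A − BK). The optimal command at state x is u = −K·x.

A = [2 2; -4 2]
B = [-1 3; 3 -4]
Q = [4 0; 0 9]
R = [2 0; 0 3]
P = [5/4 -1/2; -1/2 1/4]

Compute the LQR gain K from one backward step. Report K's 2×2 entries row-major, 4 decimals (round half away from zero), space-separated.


-0.4015 -0.0567 0.5349 0.1900

BᵀP = [-2.7500 1.2500; 5.7500 -2.5000]
S = R + BᵀPB = [2 0; 0 3] + [6.5000 -13.2500; -13.2500 27.2500] = [8.5000 -13.2500; -13.2500 30.2500]
BᵀPA = [-10.5000 -3.0000; 21.5000 6.5000]
K = S⁻¹·BᵀPA = [-0.4015 -0.0567; 0.5349 0.1900]
A−BK = [-0.0061 1.3732; -0.6559 2.9303]
AᵀP(A−BK) = [1.2843 0.3188; 0.3188 0.5946]
P' = Q + AᵀP(A−BK) = [5.2843 0.3188; 0.3188 9.5946]
tr(P') = 14.8789


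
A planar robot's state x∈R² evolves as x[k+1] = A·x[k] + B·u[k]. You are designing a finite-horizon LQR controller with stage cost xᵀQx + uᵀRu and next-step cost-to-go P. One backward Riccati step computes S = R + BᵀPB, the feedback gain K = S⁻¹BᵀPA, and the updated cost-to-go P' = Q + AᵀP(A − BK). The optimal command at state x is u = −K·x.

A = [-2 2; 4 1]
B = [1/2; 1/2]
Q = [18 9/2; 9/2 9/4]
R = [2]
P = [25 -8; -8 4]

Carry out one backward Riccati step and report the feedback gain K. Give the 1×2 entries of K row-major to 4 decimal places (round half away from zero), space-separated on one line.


-4.7619 2.8571

BᵀP = [8.5000 -2.0000]
S = R + BᵀPB = [2] + [3.2500] = [5.2500]
BᵀPA = [-25.0000 15.0000]
K = S⁻¹·BᵀPA = [-4.7619 2.8571]
A−BK = [0.3810 0.5714; 6.3810 -0.4286]
AᵀP(A−BK) = [172.9524 -60.5714; -60.5714 29.1429]
P' = Q + AᵀP(A−BK) = [190.9524 -56.0714; -56.0714 31.3929]
tr(P') = 222.3452


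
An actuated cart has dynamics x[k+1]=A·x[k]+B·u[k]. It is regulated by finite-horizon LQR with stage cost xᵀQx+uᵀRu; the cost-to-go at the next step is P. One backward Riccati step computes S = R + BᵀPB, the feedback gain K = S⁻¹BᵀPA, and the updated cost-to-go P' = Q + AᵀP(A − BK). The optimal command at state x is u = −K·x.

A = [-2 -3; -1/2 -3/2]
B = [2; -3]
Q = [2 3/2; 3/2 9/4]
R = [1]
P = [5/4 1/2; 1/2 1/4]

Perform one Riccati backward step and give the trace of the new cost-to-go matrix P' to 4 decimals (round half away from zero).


BᵀP = [1.0000 0.2500]
S = R + BᵀPB = [1] + [1.2500] = [2.2500]
BᵀPA = [-2.1250 -3.3750]
K = S⁻¹·BᵀPA = [-0.9444 -1.5000]
A−BK = [-0.1111 0.0000; -3.3333 -6.0000]
AᵀP(A−BK) = [4.0556 6.7500; 6.7500 11.2500]
P' = Q + AᵀP(A−BK) = [6.0556 8.2500; 8.2500 13.5000]
tr(P') = 19.5556

19.5556


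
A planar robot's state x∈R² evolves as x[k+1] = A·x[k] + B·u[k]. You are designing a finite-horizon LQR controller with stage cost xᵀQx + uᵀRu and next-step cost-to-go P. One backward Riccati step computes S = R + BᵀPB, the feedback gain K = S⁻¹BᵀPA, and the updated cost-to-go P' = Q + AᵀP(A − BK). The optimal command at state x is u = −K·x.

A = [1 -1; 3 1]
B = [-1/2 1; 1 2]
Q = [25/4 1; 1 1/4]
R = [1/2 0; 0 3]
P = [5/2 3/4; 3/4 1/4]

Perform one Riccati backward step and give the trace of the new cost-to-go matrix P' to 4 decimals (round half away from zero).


BᵀP = [-0.5000 -0.1250; 4.0000 1.2500]
S = R + BᵀPB = [1/2 0; 0 3] + [0.1250 -0.7500; -0.7500 6.5000] = [0.6250 -0.7500; -0.7500 9.5000]
BᵀPA = [-0.8750 0.3750; 7.7500 -2.7500]
K = S⁻¹·BᵀPA = [-0.4651 0.2791; 0.7791 -0.2674]
A−BK = [-0.0116 -0.5930; 1.9070 1.2558]
AᵀP(A−BK) = [2.8052 -0.9331; -0.9331 0.4099]
P' = Q + AᵀP(A−BK) = [9.0552 0.0669; 0.0669 0.6599]
tr(P') = 9.7151

9.7151


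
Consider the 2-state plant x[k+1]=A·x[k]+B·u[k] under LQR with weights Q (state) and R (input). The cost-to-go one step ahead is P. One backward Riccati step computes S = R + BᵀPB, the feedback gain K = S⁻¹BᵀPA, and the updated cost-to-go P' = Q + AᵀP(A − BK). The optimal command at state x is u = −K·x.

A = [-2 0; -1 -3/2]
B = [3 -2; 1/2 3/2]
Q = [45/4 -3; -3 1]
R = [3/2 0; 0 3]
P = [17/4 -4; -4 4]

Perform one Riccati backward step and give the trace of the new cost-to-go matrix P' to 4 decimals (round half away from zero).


BᵀP = [10.7500 -10.0000; -14.5000 14.0000]
S = R + BᵀPB = [3/2 0; 0 3] + [27.2500 -36.5000; -36.5000 50.0000] = [28.7500 -36.5000; -36.5000 53.0000]
BᵀPA = [-11.5000 15.0000; 15.0000 -21.0000]
K = S⁻¹·BᵀPA = [-0.3238 0.1488; 0.0601 -0.2937]
A−BK = [-0.9086 -1.0339; -0.9282 -1.1338]
AᵀP(A−BK) = [0.3760 0.1175; 0.1175 0.5992]
P' = Q + AᵀP(A−BK) = [11.6260 -2.8825; -2.8825 1.5992]
tr(P') = 13.2252

13.2252


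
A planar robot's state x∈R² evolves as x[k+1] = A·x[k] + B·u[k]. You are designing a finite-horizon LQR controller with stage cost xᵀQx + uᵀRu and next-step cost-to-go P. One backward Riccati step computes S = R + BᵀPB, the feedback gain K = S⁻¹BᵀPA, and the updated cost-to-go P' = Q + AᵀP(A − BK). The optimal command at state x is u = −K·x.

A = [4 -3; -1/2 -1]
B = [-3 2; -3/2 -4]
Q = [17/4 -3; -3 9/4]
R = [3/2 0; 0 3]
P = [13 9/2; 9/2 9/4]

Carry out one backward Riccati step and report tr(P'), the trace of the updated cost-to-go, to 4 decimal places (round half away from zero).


BᵀP = [-45.7500 -16.8750; 8.0000 0.0000]
S = R + BᵀPB = [3/2 0; 0 3] + [162.5625 -24.0000; -24.0000 16.0000] = [164.0625 -24.0000; -24.0000 19.0000]
BᵀPA = [-174.5625 154.1250; 32.0000 -24.0000]
K = S⁻¹·BᵀPA = [-1.0030 0.9257; 0.4173 -0.0939]
A−BK = [0.1565 -0.0352; -0.3351 0.0131]
AᵀP(A−BK) = [2.1304 -1.5293; -1.5293 1.3241]
P' = Q + AᵀP(A−BK) = [6.3804 -4.5293; -4.5293 3.5741]
tr(P') = 9.9545

9.9545


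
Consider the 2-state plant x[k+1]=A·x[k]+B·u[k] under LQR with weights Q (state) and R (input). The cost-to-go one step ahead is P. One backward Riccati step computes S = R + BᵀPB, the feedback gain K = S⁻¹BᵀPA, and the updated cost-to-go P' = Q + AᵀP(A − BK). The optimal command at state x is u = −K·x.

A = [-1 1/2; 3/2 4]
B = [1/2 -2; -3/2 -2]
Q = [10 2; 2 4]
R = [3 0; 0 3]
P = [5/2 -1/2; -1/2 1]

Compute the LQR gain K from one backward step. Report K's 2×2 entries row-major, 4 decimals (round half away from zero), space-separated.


BᵀP = [2.0000 -1.7500; -4.0000 -1.0000]
S = R + BᵀPB = [3 0; 0 3] + [3.6250 -0.5000; -0.5000 10.0000] = [6.6250 -0.5000; -0.5000 13.0000]
BᵀPA = [-4.6250 -6.0000; 2.5000 -6.0000]
K = S⁻¹·BᵀPA = [-0.6856 -0.9432; 0.1659 -0.4978]
A−BK = [-0.3253 -0.0240; 0.8035 1.5895]
AᵀP(A−BK) = [2.6643 3.2571; 3.2571 5.9787]
P' = Q + AᵀP(A−BK) = [12.6643 5.2571; 5.2571 9.9787]
tr(P') = 22.6430

-0.6856 -0.9432 0.1659 -0.4978


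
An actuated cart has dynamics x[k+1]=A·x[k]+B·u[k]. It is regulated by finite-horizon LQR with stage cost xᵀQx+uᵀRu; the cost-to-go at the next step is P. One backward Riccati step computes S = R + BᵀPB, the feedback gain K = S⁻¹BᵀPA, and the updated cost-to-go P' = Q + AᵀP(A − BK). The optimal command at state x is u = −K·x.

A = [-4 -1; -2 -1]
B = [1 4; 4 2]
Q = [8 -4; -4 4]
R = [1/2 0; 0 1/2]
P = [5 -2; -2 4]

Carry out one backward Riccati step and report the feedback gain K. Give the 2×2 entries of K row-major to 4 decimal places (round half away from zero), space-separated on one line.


-0.0025 -0.1420 -0.9916 -0.2128

BᵀP = [-3.0000 14.0000; 16.0000 0.0000]
S = R + BᵀPB = [1/2 0; 0 1/2] + [53.0000 16.0000; 16.0000 64.0000] = [53.5000 16.0000; 16.0000 64.5000]
BᵀPA = [-16.0000 -11.0000; -64.0000 -16.0000]
K = S⁻¹·BᵀPA = [-0.0025 -0.1420; -0.9916 -0.2128]
A−BK = [-0.0310 -0.0067; -0.0067 -0.0065]
AᵀP(A−BK) = [0.4958 0.1064; 0.1064 0.0329]
P' = Q + AᵀP(A−BK) = [8.4958 -3.8936; -3.8936 4.0329]
tr(P') = 12.5288


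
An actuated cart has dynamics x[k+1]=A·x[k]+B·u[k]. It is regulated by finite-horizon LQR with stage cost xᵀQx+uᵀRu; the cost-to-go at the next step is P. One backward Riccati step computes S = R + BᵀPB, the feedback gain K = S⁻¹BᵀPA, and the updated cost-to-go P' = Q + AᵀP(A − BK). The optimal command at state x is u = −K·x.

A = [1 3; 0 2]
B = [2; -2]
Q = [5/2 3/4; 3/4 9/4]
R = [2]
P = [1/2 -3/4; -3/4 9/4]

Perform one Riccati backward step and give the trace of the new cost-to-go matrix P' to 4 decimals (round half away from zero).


8.3553

BᵀP = [2.5000 -6.0000]
S = R + BᵀPB = [2] + [17.0000] = [19.0000]
BᵀPA = [2.5000 -4.5000]
K = S⁻¹·BᵀPA = [0.1316 -0.2368]
A−BK = [0.7368 3.4737; 0.2632 1.5263]
AᵀP(A−BK) = [0.1711 0.5921; 0.5921 3.4342]
P' = Q + AᵀP(A−BK) = [2.6711 1.3421; 1.3421 5.6842]
tr(P') = 8.3553


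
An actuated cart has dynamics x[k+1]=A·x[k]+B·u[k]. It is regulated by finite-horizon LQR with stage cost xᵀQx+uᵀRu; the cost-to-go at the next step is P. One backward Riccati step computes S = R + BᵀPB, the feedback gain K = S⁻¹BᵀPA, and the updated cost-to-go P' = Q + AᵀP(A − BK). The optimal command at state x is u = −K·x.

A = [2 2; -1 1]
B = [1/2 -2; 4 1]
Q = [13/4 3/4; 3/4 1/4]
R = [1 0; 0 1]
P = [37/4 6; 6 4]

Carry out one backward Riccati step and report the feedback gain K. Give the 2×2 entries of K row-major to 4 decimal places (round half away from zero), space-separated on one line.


BᵀP = [28.6250 19.0000; -12.5000 -8.0000]
S = R + BᵀPB = [1 0; 0 1] + [90.3125 -38.2500; -38.2500 17.0000] = [91.3125 -38.2500; -38.2500 18.0000]
BᵀPA = [38.2500 76.2500; -17.0000 -33.0000]
K = S⁻¹·BᵀPA = [0.2118 0.6106; -0.4943 -0.5358]
A−BK = [0.9055 0.6231; -1.3531 -0.9065]
AᵀP(A−BK) = [0.4943 0.5358; 0.5358 0.7601]
P' = Q + AᵀP(A−BK) = [3.7443 1.2858; 1.2858 1.0101]
tr(P') = 4.7544

0.2118 0.6106 -0.4943 -0.5358
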